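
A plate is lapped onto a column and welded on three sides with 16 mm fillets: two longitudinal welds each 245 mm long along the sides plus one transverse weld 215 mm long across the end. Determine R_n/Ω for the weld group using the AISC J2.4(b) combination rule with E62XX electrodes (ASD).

R_n/Ω ≈ 1550 kN

E62XX → F_EXX = 620 MPa.
t_e = 0.707 × 16 = 11.31 mm.
R_nwl = 0.6 × 620 × 11.31 × 490 × 10⁻³ = 2062 kN (longitudinal, 2 welds).
R_nwt = 0.6 × 620 × 11.31 × 215 × 10⁻³ = 904.7 kN (transverse, base value).
(i) R_nwl + R_nwt = 2967 kN; (ii) 0.85 R_nwl + 1.5 R_nwt = 3110 kN.
R_n = max = 3110 kN [governs: (ii)]; R_n/Ω = 1555 kN.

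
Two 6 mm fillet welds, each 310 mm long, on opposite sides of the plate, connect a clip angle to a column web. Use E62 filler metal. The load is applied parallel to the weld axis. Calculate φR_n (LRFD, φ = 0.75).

φR_n ≈ 734 kN

E62XX → F_EXX = 620 MPa.
Effective throat t_e = 0.707 × 6 = 4.242 mm.
Total length L = 620 mm; A_we = 4.242 × 620 = 2630 mm².
F_nw = 0.6 F_EXX = 0.6 × 620 = 372 MPa.
φR_n = 0.75 × 372 × 2630 × 10⁻³ = 733.8 kN.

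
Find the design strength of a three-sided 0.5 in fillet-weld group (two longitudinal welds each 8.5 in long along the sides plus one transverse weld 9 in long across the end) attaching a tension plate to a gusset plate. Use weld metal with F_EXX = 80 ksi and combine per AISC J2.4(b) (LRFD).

φR_n ≈ 356 kips

t_e = 0.707 × 0.5 = 0.3535 in.
R_nwl = 0.6 × 80 × 0.3535 × 17 = 288.5 kips (longitudinal, 2 welds).
R_nwt = 0.6 × 80 × 0.3535 × 9 = 152.7 kips (transverse, base value).
(i) R_nwl + R_nwt = 441.2 kips; (ii) 0.85 R_nwl + 1.5 R_nwt = 474.3 kips.
R_n = max = 474.3 kips [governs: (ii)]; φR_n = 355.7 kips.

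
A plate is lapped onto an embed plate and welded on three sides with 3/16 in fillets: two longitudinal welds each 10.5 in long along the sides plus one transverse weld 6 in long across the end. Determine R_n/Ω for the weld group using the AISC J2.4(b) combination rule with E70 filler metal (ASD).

E70XX → F_EXX = 70 ksi.
t_e = 0.707 × 0.1875 = 0.1326 in.
R_nwl = 0.6 × 70 × 0.1326 × 21 = 116.9 kips (longitudinal, 2 welds).
R_nwt = 0.6 × 70 × 0.1326 × 6 = 33.41 kips (transverse, base value).
(i) R_nwl + R_nwt = 150.3 kips; (ii) 0.85 R_nwl + 1.5 R_nwt = 149.5 kips.
R_n = max = 150.3 kips [governs: (i)]; R_n/Ω = 75.16 kips.

R_n/Ω ≈ 75.2 kips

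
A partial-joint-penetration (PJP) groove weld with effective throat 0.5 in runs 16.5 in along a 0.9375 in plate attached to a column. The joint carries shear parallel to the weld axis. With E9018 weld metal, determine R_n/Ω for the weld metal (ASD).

E90XX → F_EXX = 90 ksi.
Effective throat (given) t_e = 0.5 in.
A_we = 0.5 × 16.5 = 8.25 in².
F_nw = 0.6 F_EXX = 54 ksi.
R_n/Ω = (54 × 8.25) / 2.0 = 222.8 kips.

R_n/Ω ≈ 223 kips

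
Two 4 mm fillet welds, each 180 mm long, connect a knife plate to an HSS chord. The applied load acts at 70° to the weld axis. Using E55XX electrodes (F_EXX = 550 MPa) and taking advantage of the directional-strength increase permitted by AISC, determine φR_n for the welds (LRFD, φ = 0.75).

φR_n ≈ 367 kN

t_e = 0.707 × 4 = 2.828 mm; A_we = 2.828 × 360 = 1018 mm².
Directional factor: 1.0 + 0.5 sin^1.5(70°) = 1.455.
F_nw = 0.6 × 550 × 1.455 = 480.3 MPa.
φR_n = 0.75 × 480.3 × 1018 × 10⁻³ = 366.7 kN.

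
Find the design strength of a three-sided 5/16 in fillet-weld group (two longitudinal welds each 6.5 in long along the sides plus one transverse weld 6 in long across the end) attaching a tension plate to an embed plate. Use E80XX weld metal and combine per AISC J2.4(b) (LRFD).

φR_n ≈ 159 kip

E80XX → F_EXX = 80 ksi.
t_e = 0.707 × 0.3125 = 0.2209 in.
R_nwl = 0.6 × 80 × 0.2209 × 13 = 137.9 kip (longitudinal, 2 welds).
R_nwt = 0.6 × 80 × 0.2209 × 6 = 63.63 kip (transverse, base value).
(i) R_nwl + R_nwt = 201.5 kip; (ii) 0.85 R_nwl + 1.5 R_nwt = 212.6 kip.
R_n = max = 212.6 kip [governs: (ii)]; φR_n = 159.5 kip.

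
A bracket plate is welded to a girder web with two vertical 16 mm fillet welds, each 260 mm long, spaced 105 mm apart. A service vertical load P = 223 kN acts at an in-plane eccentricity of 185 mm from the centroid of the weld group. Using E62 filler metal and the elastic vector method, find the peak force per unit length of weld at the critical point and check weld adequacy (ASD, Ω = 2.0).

f_max ≈ 1540 N/mm; adequate

E62XX → F_EXX = 620 MPa.
Total weld length L_w = 520 mm. Treat welds as unit-width lines.
Polar moment about centroid: J = 2[d³/12 + d(b/2)²] = 2[260³/12 + 260×52.5²] = 4363000 mm³.
Direct shear f_v = P/L_w = 223×10³ / 520 = 428.8 N/mm (vertical).
Torsion M = P·e = 223×10³ × 185 = 41255000 N·mm.
Critical point at (x, y) = (52.5, 130) from centroid. f_tx = M·y/J = 1229 N/mm; f_ty = M·x/J = 496.5 N/mm.
Resultant f_max = √[f_tx² + (f_v + f_ty)²] = √[1229² + (428.8 + 496.5)²] = 1539 N/mm.
Capacity per unit length: r_n/Ω = (1/2.0) × 0.6 × 620 × (0.707 × 16) = 2104 N/mm.
1539 ≤ 2104 → adequate.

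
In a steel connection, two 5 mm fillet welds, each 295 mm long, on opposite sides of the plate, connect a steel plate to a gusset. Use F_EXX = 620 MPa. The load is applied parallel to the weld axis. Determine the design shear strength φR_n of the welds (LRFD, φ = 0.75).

φR_n ≈ 582 kN

Effective throat t_e = 0.707 × 5 = 3.535 mm.
Total length L = 590 mm; A_we = 3.535 × 590 = 2086 mm².
F_nw = 0.6 F_EXX = 0.6 × 620 = 372 MPa.
φR_n = 0.75 × 372 × 2086 × 10⁻³ = 581.9 kN.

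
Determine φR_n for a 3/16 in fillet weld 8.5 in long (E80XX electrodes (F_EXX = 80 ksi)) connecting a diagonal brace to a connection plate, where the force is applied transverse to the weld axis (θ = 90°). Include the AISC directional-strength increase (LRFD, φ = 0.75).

t_e = 0.707 × 0.1875 = 0.1326 in; A_we = 0.1326 × 8.5 = 1.127 in².
Directional factor: 1.0 + 0.5 sin^1.5(90°) = 1.5.
F_nw = 0.6 × 80 × 1.5 = 72 ksi.
φR_n = 0.75 × 72 × 1.127 = 60.85 kip.

φR_n ≈ 60.8 kip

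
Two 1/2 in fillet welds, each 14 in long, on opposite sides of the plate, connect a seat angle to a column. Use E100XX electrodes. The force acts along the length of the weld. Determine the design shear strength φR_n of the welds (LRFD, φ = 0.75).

φR_n ≈ 445 kips

E100XX → F_EXX = 100 ksi.
Effective throat t_e = 0.707 × 0.5 = 0.3535 in.
Total length L = 28 in; A_we = 0.3535 × 28 = 9.898 in².
F_nw = 0.6 F_EXX = 0.6 × 100 = 60 ksi.
φR_n = 0.75 × 60 × 9.898 = 445.4 kips.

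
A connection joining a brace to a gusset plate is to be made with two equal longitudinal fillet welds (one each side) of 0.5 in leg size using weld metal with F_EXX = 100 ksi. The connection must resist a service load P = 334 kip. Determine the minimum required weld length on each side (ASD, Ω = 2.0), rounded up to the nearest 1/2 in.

L = 16 in on each side

Throat t_e = 0.707 × 0.5 = 0.3535 in.
r_n/Ω = (0.6 × 100 × 0.3535) / 2.0 = 10.6 kip/in.
L_req = P / (r_n/Ω) = 334 / 10.6 = 31.49 in total.
Per side: 31.49 / 2 = 15.75 in.
Round up → use L = 16 in on each side.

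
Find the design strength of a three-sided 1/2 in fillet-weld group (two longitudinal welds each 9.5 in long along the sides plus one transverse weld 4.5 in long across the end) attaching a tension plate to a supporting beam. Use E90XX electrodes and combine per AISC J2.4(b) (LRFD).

φR_n ≈ 336 kips

E90XX → F_EXX = 90 ksi.
t_e = 0.707 × 0.5 = 0.3535 in.
R_nwl = 0.6 × 90 × 0.3535 × 19 = 362.7 kips (longitudinal, 2 welds).
R_nwt = 0.6 × 90 × 0.3535 × 4.5 = 85.9 kips (transverse, base value).
(i) R_nwl + R_nwt = 448.6 kips; (ii) 0.85 R_nwl + 1.5 R_nwt = 437.1 kips.
R_n = max = 448.6 kips [governs: (i)]; φR_n = 336.4 kips.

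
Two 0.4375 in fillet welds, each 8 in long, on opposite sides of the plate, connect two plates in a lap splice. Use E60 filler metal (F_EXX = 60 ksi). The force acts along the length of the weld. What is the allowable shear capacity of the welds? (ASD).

R_n/Ω ≈ 89.1 kips

Effective throat t_e = 0.707 × 0.4375 = 0.3093 in.
Total length L = 16 in; A_we = 0.3093 × 16 = 4.949 in².
F_nw = 0.6 F_EXX = 0.6 × 60 = 36 ksi.
R_n = 36 × 4.949 = 178.2 kips; R_n/Ω = 178.2/2.0 = 89.08 kips.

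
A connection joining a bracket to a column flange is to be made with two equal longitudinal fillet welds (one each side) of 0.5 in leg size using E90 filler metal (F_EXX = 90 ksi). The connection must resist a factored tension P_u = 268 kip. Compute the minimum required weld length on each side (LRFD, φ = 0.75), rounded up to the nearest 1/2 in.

L = 9.5 in on each side

Throat t_e = 0.707 × 0.5 = 0.3535 in.
φr_n = 0.75 × 0.6 × 90 × 0.3535 = 14.32 kip/in.
L_req = P_u / φr_n = 268 / 14.32 = 18.72 in total.
Per side: 18.72 / 2 = 9.36 in.
Round up → use L = 9.5 in on each side.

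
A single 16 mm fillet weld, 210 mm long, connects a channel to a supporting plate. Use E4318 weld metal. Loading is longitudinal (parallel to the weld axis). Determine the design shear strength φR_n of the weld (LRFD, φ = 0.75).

φR_n ≈ 460 kN

E43XX → F_EXX = 430 MPa.
Effective throat t_e = 0.707 × 16 = 11.31 mm.
Total length L = 210 mm; A_we = 11.31 × 210 = 2376 mm².
F_nw = 0.6 F_EXX = 0.6 × 430 = 258 MPa.
φR_n = 0.75 × 258 × 2376 × 10⁻³ = 459.7 kN.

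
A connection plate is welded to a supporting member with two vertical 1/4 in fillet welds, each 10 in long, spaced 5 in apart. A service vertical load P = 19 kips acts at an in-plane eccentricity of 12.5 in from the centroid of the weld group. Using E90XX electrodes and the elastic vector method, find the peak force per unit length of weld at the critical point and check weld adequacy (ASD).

E90XX → F_EXX = 90 ksi.
Total weld length L_w = 20 in. Treat welds as unit-width lines.
Polar moment about centroid: J = 2[d³/12 + d(b/2)²] = 2[10³/12 + 10×2.5²] = 291.7 in³.
Direct shear f_v = P/L_w = 19 / 20 = 0.95 kip/in (vertical).
Torsion M = P·e = 19 × 12.5 = 237.5 kip·in.
Critical point at (x, y) = (2.5, 5) from centroid. f_tx = M·y/J = 4.071 kip/in; f_ty = M·x/J = 2.036 kip/in.
Resultant f_max = √[f_tx² + (f_v + f_ty)²] = √[4.071² + (0.95 + 2.036)²] = 5.049 kip/in.
Capacity per unit length: r_n/Ω = (1/2.0) × 0.6 × 90 × (0.707 × 0.25) = 4.772 kip/in.
5.049 > 4.772 → NOT adequate.

f_max ≈ 5.05 kip/in; NOT adequate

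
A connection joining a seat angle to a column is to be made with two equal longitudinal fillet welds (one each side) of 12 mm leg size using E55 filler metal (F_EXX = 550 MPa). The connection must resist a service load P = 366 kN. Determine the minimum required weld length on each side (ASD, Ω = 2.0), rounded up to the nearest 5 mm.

L = 135 mm on each side

Throat t_e = 0.707 × 12 = 8.484 mm.
r_n/Ω = (0.6 × 550 × 8.484) / 2.0 = 1400 N/mm = 1.4 kN/mm.
L_req = P / (r_n/Ω) = 366 / 1.4 = 261.5 mm total.
Per side: 261.5 / 2 = 130.7 mm.
Round up → use L = 135 mm on each side.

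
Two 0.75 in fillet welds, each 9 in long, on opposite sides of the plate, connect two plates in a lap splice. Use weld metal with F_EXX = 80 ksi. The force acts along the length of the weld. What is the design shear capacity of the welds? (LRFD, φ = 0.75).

Effective throat t_e = 0.707 × 0.75 = 0.5302 in.
Total length L = 18 in; A_we = 0.5302 × 18 = 9.544 in².
F_nw = 0.6 F_EXX = 0.6 × 80 = 48 ksi.
φR_n = 0.75 × 48 × 9.544 = 343.6 kip.

φR_n ≈ 344 kip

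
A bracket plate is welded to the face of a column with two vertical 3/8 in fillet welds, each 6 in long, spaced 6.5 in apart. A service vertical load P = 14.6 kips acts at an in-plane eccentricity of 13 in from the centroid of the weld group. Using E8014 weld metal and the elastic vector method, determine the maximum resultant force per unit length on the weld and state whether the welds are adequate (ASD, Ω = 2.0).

E80XX → F_EXX = 80 ksi.
Total weld length L_w = 12 in. Treat welds as unit-width lines.
Polar moment about centroid: J = 2[d³/12 + d(b/2)²] = 2[6³/12 + 6×3.25²] = 162.8 in³.
Direct shear f_v = P/L_w = 14.6 / 12 = 1.217 kip/in (vertical).
Torsion M = P·e = 14.6 × 13 = 189.8 kip·in.
Critical point at (x, y) = (3.25, 3) from centroid. f_tx = M·y/J = 3.499 kip/in; f_ty = M·x/J = 3.79 kip/in.
Resultant f_max = √[f_tx² + (f_v + f_ty)²] = √[3.499² + (1.217 + 3.79)²] = 6.108 kip/in.
Capacity per unit length: r_n/Ω = (1/2.0) × 0.6 × 80 × (0.707 × 0.375) = 6.363 kip/in.
6.108 ≤ 6.363 → adequate.

f_max ≈ 6.11 kip/in; adequate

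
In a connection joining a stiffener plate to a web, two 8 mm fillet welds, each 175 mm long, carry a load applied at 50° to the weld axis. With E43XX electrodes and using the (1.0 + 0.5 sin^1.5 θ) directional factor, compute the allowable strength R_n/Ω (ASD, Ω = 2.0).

E43XX → F_EXX = 430 MPa.
t_e = 0.707 × 8 = 5.656 mm; A_we = 5.656 × 350 = 1980 mm².
Directional factor: 1.0 + 0.5 sin^1.5(50°) = 1.335.
F_nw = 0.6 × 430 × 1.335 = 344.5 MPa.
R_n/Ω = (344.5 × 1980) / 2.0 × 10⁻³ = 341 kN.

R_n/Ω ≈ 341 kN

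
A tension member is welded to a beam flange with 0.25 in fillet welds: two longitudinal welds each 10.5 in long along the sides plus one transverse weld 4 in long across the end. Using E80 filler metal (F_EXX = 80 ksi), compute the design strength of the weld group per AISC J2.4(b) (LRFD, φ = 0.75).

φR_n ≈ 159 kip

t_e = 0.707 × 0.25 = 0.1767 in.
R_nwl = 0.6 × 80 × 0.1767 × 21 = 178.2 kip (longitudinal, 2 welds).
R_nwt = 0.6 × 80 × 0.1767 × 4 = 33.94 kip (transverse, base value).
(i) R_nwl + R_nwt = 212.1 kip; (ii) 0.85 R_nwl + 1.5 R_nwt = 202.3 kip.
R_n = max = 212.1 kip [governs: (i)]; φR_n = 159.1 kip.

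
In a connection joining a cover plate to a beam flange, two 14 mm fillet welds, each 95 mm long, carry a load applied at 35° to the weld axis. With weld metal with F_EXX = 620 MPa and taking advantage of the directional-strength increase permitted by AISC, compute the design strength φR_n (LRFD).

t_e = 0.707 × 14 = 9.898 mm; A_we = 9.898 × 190 = 1881 mm².
Directional factor: 1.0 + 0.5 sin^1.5(35°) = 1.217.
F_nw = 0.6 × 620 × 1.217 = 452.8 MPa.
φR_n = 0.75 × 452.8 × 1881 × 10⁻³ = 638.7 kN.

φR_n ≈ 639 kN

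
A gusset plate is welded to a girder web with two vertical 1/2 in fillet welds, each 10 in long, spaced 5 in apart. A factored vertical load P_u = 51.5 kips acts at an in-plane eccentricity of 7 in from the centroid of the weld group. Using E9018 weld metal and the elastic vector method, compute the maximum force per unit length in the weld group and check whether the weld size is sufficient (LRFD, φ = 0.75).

f_max ≈ 8.38 kip/in; adequate

E90XX → F_EXX = 90 ksi.
Total weld length L_w = 20 in. Treat welds as unit-width lines.
Polar moment about centroid: J = 2[d³/12 + d(b/2)²] = 2[10³/12 + 10×2.5²] = 291.7 in³.
Direct shear f_v = P/L_w = 51.5 / 20 = 2.575 kip/in (vertical).
Torsion M = P·e = 51.5 × 7 = 360.5 kip·in.
Critical point at (x, y) = (2.5, 5) from centroid. f_tx = M·y/J = 6.18 kip/in; f_ty = M·x/J = 3.09 kip/in.
Resultant f_max = √[f_tx² + (f_v + f_ty)²] = √[6.18² + (2.575 + 3.09)²] = 8.384 kip/in.
Capacity per unit length: φr_n = 0.75 × 0.6 × 90 × (0.707 × 0.5) = 14.32 kip/in.
8.384 ≤ 14.32 → adequate.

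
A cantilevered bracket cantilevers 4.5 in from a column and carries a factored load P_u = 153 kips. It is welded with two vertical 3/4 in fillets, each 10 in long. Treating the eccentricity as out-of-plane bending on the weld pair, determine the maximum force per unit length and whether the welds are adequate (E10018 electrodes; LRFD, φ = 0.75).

E100XX → F_EXX = 100 ksi.
L_w = 2 × 10 = 20 in; section modulus (unit throat) S = 2 × L²/6 = 33.33 in².
Direct shear f_v = P/L_w = 153/20 = 7.65 kip/in.
Moment M = P × e = 153 × 4.5 = 688.5 kip·in; bending f_b = M/S = 20.65 kip/in.
f_max = √(f_v² + f_b²) = √(7.65² + 20.65²) = 22.03 kip/in.
φr_n = 0.75 × 0.6 × 100 × (0.707 × 0.75) = 23.86 kip/in → adequate.

f_max ≈ 22 kip/in; adequate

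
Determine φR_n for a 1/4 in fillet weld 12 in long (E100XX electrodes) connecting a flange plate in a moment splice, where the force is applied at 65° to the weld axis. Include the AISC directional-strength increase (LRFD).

E100XX → F_EXX = 100 ksi.
t_e = 0.707 × 0.25 = 0.1767 in; A_we = 0.1767 × 12 = 2.121 in².
Directional factor: 1.0 + 0.5 sin^1.5(65°) = 1.431.
F_nw = 0.6 × 100 × 1.431 = 85.88 ksi.
φR_n = 0.75 × 85.88 × 2.121 = 136.6 kips.

φR_n ≈ 137 kips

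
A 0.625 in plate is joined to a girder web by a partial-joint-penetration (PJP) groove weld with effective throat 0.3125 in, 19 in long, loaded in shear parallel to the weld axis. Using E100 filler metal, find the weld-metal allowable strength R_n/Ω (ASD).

R_n/Ω ≈ 178 kip

E100XX → F_EXX = 100 ksi.
Effective throat (given) t_e = 0.3125 in.
A_we = 0.3125 × 19 = 5.938 in².
F_nw = 0.6 F_EXX = 60 ksi.
R_n/Ω = (60 × 5.938) / 2.0 = 178.1 kip.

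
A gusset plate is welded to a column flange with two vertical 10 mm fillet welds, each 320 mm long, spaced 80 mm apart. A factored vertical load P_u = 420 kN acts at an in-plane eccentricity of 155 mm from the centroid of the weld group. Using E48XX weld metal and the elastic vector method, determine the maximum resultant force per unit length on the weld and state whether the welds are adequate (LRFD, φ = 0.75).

E48XX → F_EXX = 480 MPa.
Total weld length L_w = 640 mm. Treat welds as unit-width lines.
Polar moment about centroid: J = 2[d³/12 + d(b/2)²] = 2[320³/12 + 320×40²] = 6485000 mm³.
Direct shear f_v = P/L_w = 420×10³ / 640 = 656.2 N/mm (vertical).
Torsion M = P·e = 420×10³ × 155 = 65100000 N·mm.
Critical point at (x, y) = (40, 160) from centroid. f_tx = M·y/J = 1606 N/mm; f_ty = M·x/J = 401.5 N/mm.
Resultant f_max = √[f_tx² + (f_v + f_ty)²] = √[1606² + (656.2 + 401.5)²] = 1923 N/mm.
Capacity per unit length: φr_n = 0.75 × 0.6 × 480 × (0.707 × 10) = 1527 N/mm.
1923 > 1527 → NOT adequate.

f_max ≈ 1920 N/mm; NOT adequate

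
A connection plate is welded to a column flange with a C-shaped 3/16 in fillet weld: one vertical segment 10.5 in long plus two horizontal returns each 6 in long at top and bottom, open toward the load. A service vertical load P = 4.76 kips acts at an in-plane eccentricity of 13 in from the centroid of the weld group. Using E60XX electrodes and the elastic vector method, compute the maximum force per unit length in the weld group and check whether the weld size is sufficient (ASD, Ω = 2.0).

f_max ≈ 0.975 kip/in; adequate

E60XX → F_EXX = 60 ksi.
Total weld length L_w = 22.5 in. Treat welds as unit-width lines.
Centroid: x̄ = 2×6×3 / 22.5 = 1.6 in from the vertical weld.
Polar moment about centroid: J = I_x + I_y = [10.5³/12 + 2×6×5.25²] + [10.5×1.6² + 2(6³/12 + 6×1.4²)] = 513.6 in³.
Direct shear f_v = P/L_w = 4.76 / 22.5 = 0.2116 kip/in (vertical).
Torsion M = P·e = 4.76 × 13 = 61.88 kip·in.
Critical point at (x, y) = (4.4, 5.25) from centroid. f_tx = M·y/J = 0.6325 kip/in; f_ty = M·x/J = 0.5301 kip/in.
Resultant f_max = √[f_tx² + (f_v + f_ty)²] = √[0.6325² + (0.2116 + 0.5301)²] = 0.9747 kip/in.
Capacity per unit length: r_n/Ω = (1/2.0) × 0.6 × 60 × (0.707 × 0.1875) = 2.386 kip/in.
0.9747 ≤ 2.386 → adequate.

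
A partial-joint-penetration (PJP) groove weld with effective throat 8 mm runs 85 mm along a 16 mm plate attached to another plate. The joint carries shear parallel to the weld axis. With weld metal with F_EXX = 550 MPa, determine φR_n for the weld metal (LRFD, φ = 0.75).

φR_n ≈ 168 kN

Effective throat (given) t_e = 8 mm.
A_we = 8 × 85 = 680 mm².
F_nw = 0.6 F_EXX = 330 MPa.
φR_n = 0.75 × 330 × 680 × 10⁻³ = 168.3 kN.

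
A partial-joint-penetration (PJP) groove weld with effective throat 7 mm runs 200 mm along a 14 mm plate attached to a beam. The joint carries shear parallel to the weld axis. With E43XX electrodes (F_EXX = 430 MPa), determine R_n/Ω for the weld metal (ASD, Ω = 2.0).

Effective throat (given) t_e = 7 mm.
A_we = 7 × 200 = 1400 mm².
F_nw = 0.6 F_EXX = 258 MPa.
R_n/Ω = (258 × 1400) / 2.0 × 10⁻³ = 180.6 kN.

R_n/Ω ≈ 181 kN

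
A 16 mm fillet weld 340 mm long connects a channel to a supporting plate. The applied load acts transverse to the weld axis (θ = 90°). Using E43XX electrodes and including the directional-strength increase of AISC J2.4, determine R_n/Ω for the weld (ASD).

R_n/Ω ≈ 744 kN

E43XX → F_EXX = 430 MPa.
t_e = 0.707 × 16 = 11.31 mm; A_we = 11.31 × 340 = 3846 mm².
Directional factor: 1.0 + 0.5 sin^1.5(90°) = 1.5.
F_nw = 0.6 × 430 × 1.5 = 387 MPa.
R_n/Ω = (387 × 3846) / 2.0 × 10⁻³ = 744.2 kN.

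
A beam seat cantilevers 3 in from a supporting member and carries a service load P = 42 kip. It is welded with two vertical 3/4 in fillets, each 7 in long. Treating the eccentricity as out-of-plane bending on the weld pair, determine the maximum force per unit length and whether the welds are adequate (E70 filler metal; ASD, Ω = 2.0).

E70XX → F_EXX = 70 ksi.
L_w = 2 × 7 = 14 in; section modulus (unit throat) S = 2 × L²/6 = 16.33 in².
Direct shear f_v = P/L_w = 42/14 = 3 kip/in.
Moment M = P × e = 42 × 3 = 126 kip·in; bending f_b = M/S = 7.714 kip/in.
f_max = √(f_v² + f_b²) = √(3² + 7.714²) = 8.277 kip/in.
r_n/Ω = (1/2.0) × 0.6 × 70 × (0.707 × 0.75) = 11.14 kip/in → adequate.

f_max ≈ 8.28 kip/in; adequate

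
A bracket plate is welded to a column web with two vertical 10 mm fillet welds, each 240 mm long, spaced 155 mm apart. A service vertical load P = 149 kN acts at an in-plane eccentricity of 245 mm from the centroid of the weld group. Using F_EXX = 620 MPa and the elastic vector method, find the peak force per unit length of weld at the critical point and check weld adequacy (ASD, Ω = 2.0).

Total weld length L_w = 480 mm. Treat welds as unit-width lines.
Polar moment about centroid: J = 2[d³/12 + d(b/2)²] = 2[240³/12 + 240×77.5²] = 5187000 mm³.
Direct shear f_v = P/L_w = 149×10³ / 480 = 310.4 N/mm (vertical).
Torsion M = P·e = 149×10³ × 245 = 36505000 N·mm.
Critical point at (x, y) = (77.5, 120) from centroid. f_tx = M·y/J = 844.5 N/mm; f_ty = M·x/J = 545.4 N/mm.
Resultant f_max = √[f_tx² + (f_v + f_ty)²] = √[844.5² + (310.4 + 545.4)²] = 1202 N/mm.
Capacity per unit length: r_n/Ω = (1/2.0) × 0.6 × 620 × (0.707 × 10) = 1315 N/mm.
1202 ≤ 1315 → adequate.

f_max ≈ 1200 N/mm; adequate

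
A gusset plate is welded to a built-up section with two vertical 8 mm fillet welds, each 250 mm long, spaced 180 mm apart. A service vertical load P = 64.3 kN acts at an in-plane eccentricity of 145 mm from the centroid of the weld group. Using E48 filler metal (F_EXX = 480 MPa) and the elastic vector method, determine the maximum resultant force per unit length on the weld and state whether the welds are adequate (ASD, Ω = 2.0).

Total weld length L_w = 500 mm. Treat welds as unit-width lines.
Polar moment about centroid: J = 2[d³/12 + d(b/2)²] = 2[250³/12 + 250×90²] = 6654000 mm³.
Direct shear f_v = P/L_w = 64.3×10³ / 500 = 128.6 N/mm (vertical).
Torsion M = P·e = 64.3×10³ × 145 = 9323500 N·mm.
Critical point at (x, y) = (90, 125) from centroid. f_tx = M·y/J = 175.1 N/mm; f_ty = M·x/J = 126.1 N/mm.
Resultant f_max = √[f_tx² + (f_v + f_ty)²] = √[175.1² + (128.6 + 126.1)²] = 309.1 N/mm.
Capacity per unit length: r_n/Ω = (1/2.0) × 0.6 × 480 × (0.707 × 8) = 814.5 N/mm.
309.1 ≤ 814.5 → adequate.

f_max ≈ 309 N/mm; adequate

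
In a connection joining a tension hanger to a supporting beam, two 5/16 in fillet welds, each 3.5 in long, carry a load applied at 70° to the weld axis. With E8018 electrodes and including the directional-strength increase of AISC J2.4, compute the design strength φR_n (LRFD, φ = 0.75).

φR_n ≈ 81 kip

E80XX → F_EXX = 80 ksi.
t_e = 0.707 × 0.3125 = 0.2209 in; A_we = 0.2209 × 7 = 1.547 in².
Directional factor: 1.0 + 0.5 sin^1.5(70°) = 1.455.
F_nw = 0.6 × 80 × 1.455 = 69.86 ksi.
φR_n = 0.75 × 69.86 × 1.547 = 81.03 kip.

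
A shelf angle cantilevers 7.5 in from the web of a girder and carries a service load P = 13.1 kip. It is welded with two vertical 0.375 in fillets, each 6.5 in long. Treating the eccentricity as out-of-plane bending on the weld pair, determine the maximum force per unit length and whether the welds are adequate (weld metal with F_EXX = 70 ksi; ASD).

f_max ≈ 7.05 kip/in; NOT adequate

L_w = 2 × 6.5 = 13 in; section modulus (unit throat) S = 2 × L²/6 = 14.08 in².
Direct shear f_v = P/L_w = 13.1/13 = 1.008 kip/in.
Moment M = P × e = 13.1 × 7.5 = 98.25 kip·in; bending f_b = M/S = 6.976 kip/in.
f_max = √(f_v² + f_b²) = √(1.008² + 6.976²) = 7.049 kip/in.
r_n/Ω = (1/2.0) × 0.6 × 70 × (0.707 × 0.375) = 5.568 kip/in → NOT adequate.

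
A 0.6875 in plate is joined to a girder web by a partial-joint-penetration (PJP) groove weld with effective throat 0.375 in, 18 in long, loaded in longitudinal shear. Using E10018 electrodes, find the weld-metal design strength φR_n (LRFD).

E100XX → F_EXX = 100 ksi.
Effective throat (given) t_e = 0.375 in.
A_we = 0.375 × 18 = 6.75 in².
F_nw = 0.6 F_EXX = 60 ksi.
φR_n = 0.75 × 60 × 6.75 = 303.8 kip.

φR_n ≈ 304 kip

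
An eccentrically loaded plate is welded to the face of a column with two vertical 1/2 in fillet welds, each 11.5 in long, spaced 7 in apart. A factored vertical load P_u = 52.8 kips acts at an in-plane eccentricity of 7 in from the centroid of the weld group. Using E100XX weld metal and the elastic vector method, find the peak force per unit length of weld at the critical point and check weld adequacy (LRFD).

E100XX → F_EXX = 100 ksi.
Total weld length L_w = 23 in. Treat welds as unit-width lines.
Polar moment about centroid: J = 2[d³/12 + d(b/2)²] = 2[11.5³/12 + 11.5×3.5²] = 535.2 in³.
Direct shear f_v = P/L_w = 52.8 / 23 = 2.296 kip/in (vertical).
Torsion M = P·e = 52.8 × 7 = 369.6 kip·in.
Critical point at (x, y) = (3.5, 5.75) from centroid. f_tx = M·y/J = 3.971 kip/in; f_ty = M·x/J = 2.417 kip/in.
Resultant f_max = √[f_tx² + (f_v + f_ty)²] = √[3.971² + (2.296 + 2.417)²] = 6.162 kip/in.
Capacity per unit length: φr_n = 0.75 × 0.6 × 100 × (0.707 × 0.5) = 15.91 kip/in.
6.162 ≤ 15.91 → adequate.

f_max ≈ 6.16 kip/in; adequate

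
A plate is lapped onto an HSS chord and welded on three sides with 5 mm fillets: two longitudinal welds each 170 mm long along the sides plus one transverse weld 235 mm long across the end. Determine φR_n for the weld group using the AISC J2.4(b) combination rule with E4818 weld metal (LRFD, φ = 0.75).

E48XX → F_EXX = 480 MPa.
t_e = 0.707 × 5 = 3.535 mm.
R_nwl = 0.6 × 480 × 3.535 × 340 × 10⁻³ = 346.1 kN (longitudinal, 2 welds).
R_nwt = 0.6 × 480 × 3.535 × 235 × 10⁻³ = 239.2 kN (transverse, base value).
(i) R_nwl + R_nwt = 585.4 kN; (ii) 0.85 R_nwl + 1.5 R_nwt = 653.1 kN.
R_n = max = 653.1 kN [governs: (ii)]; φR_n = 489.8 kN.

φR_n ≈ 490 kN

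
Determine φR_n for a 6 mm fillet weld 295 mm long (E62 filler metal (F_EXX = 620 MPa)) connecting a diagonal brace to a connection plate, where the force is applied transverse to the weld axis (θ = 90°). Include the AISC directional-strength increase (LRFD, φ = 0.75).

t_e = 0.707 × 6 = 4.242 mm; A_we = 4.242 × 295 = 1251 mm².
Directional factor: 1.0 + 0.5 sin^1.5(90°) = 1.5.
F_nw = 0.6 × 620 × 1.5 = 558 MPa.
φR_n = 0.75 × 558 × 1251 × 10⁻³ = 523.7 kN.

φR_n ≈ 524 kN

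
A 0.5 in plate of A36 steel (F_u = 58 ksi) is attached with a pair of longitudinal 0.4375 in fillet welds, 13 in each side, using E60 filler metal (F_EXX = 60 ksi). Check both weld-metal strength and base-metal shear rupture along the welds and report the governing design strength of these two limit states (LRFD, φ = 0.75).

t_e = 0.707 × 0.4375 = 0.3093 in; L = 26 in.
Weld metal: φR_n = 0.75 × 0.6 × 60 × 0.3093 × 26 = 217.1 kips.
Base metal (shear rupture): φR_n = 0.75 × 0.6 × 58 × 0.5 × 26 = 339.3 kips.
Governing: weld metal.

φR_n ≈ 217 kips (weld metal governs)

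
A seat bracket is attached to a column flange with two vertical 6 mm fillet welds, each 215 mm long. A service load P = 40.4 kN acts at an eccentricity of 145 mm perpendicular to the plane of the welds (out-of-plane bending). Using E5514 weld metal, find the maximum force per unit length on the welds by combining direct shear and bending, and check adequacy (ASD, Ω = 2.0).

E55XX → F_EXX = 550 MPa.
L_w = 2 × 215 = 430 mm; section modulus (unit throat) S = 2 × L²/6 = 15410 mm².
Direct shear f_v = P/L_w = 40.4×10³/430 = 93.95 N/mm.
Moment M = P × e = 40.4×10³ × 145 = 5858000 N·mm; bending f_b = M/S = 380.2 N/mm.
f_max = √(f_v² + f_b²) = √(93.95² + 380.2²) = 391.6 N/mm.
r_n/Ω = (1/2.0) × 0.6 × 550 × (0.707 × 6) = 699.9 N/mm → adequate.

f_max ≈ 392 N/mm; adequate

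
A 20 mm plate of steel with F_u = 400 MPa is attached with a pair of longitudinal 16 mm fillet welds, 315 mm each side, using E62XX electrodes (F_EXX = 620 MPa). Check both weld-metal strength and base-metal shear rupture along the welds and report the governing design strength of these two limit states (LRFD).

t_e = 0.707 × 16 = 11.31 mm; L = 630 mm.
Weld metal: φR_n = 0.75 × 0.6 × 620 × 11.31 × 630 × 10⁻³ = 1988 kN.
Base metal (shear rupture): φR_n = 0.75 × 0.6 × 400 × 20 × 630 × 10⁻³ = 2268 kN.
Governing: weld metal.

φR_n ≈ 1990 kN (weld metal governs)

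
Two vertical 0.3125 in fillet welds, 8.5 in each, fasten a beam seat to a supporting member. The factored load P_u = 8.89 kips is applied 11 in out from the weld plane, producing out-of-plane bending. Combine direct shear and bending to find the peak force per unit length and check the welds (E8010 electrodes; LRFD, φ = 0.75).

E80XX → F_EXX = 80 ksi.
L_w = 2 × 8.5 = 17 in; section modulus (unit throat) S = 2 × L²/6 = 24.08 in².
Direct shear f_v = P/L_w = 8.89/17 = 0.5229 kip/in.
Moment M = P × e = 8.89 × 11 = 97.79 kip·in; bending f_b = M/S = 4.06 kip/in.
f_max = √(f_v² + f_b²) = √(0.5229² + 4.06²) = 4.094 kip/in.
φr_n = 0.75 × 0.6 × 80 × (0.707 × 0.3125) = 7.954 kip/in → adequate.

f_max ≈ 4.09 kip/in; adequate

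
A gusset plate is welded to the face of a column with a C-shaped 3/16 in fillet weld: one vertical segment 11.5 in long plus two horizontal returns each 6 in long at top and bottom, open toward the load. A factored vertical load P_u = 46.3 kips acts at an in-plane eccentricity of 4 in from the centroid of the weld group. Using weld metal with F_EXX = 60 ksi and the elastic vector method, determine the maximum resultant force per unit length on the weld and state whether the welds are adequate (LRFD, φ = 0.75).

f_max ≈ 3.75 kip/in; NOT adequate

Total weld length L_w = 23.5 in. Treat welds as unit-width lines.
Centroid: x̄ = 2×6×3 / 23.5 = 1.532 in from the vertical weld.
Polar moment about centroid: J = I_x + I_y = [11.5³/12 + 2×6×5.75²] + [11.5×1.532² + 2(6³/12 + 6×1.468²)] = 612.3 in³.
Direct shear f_v = P/L_w = 46.3 / 23.5 = 1.97 kip/in (vertical).
Torsion M = P·e = 46.3 × 4 = 185.2 kip·in.
Critical point at (x, y) = (4.468, 5.75) from centroid. f_tx = M·y/J = 1.739 kip/in; f_ty = M·x/J = 1.351 kip/in.
Resultant f_max = √[f_tx² + (f_v + f_ty)²] = √[1.739² + (1.97 + 1.351)²] = 3.749 kip/in.
Capacity per unit length: φr_n = 0.75 × 0.6 × 60 × (0.707 × 0.1875) = 3.579 kip/in.
3.749 > 3.579 → NOT adequate.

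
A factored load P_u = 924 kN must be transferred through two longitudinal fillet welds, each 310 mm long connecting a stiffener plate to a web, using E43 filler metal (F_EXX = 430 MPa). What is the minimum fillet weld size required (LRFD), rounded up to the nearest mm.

w = 11 mm

Total weld length L = 620 mm.
Required throat t_e = P_u / (φ × 0.6 F_EXX × L) = 924 / (0.75 × 0.6 × 430 × 620 × 10⁻³) = 7.702 mm.
Required leg w = t_e / 0.707 = 10.89 mm → use 11 mm.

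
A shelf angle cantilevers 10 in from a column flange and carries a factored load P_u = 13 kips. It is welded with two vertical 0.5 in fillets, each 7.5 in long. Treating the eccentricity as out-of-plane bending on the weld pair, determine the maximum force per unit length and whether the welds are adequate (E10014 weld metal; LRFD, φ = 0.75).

E100XX → F_EXX = 100 ksi.
L_w = 2 × 7.5 = 15 in; section modulus (unit throat) S = 2 × L²/6 = 18.75 in².
Direct shear f_v = P/L_w = 13/15 = 0.8667 kip/in.
Moment M = P × e = 13 × 10 = 130 kip·in; bending f_b = M/S = 6.933 kip/in.
f_max = √(f_v² + f_b²) = √(0.8667² + 6.933²) = 6.987 kip/in.
φr_n = 0.75 × 0.6 × 100 × (0.707 × 0.5) = 15.91 kip/in → adequate.

f_max ≈ 6.99 kip/in; adequate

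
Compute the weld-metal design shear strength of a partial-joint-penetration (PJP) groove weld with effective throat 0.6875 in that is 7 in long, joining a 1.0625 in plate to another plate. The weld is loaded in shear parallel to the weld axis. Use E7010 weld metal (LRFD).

E70XX → F_EXX = 70 ksi.
Effective throat (given) t_e = 0.6875 in.
A_we = 0.6875 × 7 = 4.812 in².
F_nw = 0.6 F_EXX = 42 ksi.
φR_n = 0.75 × 42 × 4.812 = 151.6 kips.

φR_n ≈ 152 kips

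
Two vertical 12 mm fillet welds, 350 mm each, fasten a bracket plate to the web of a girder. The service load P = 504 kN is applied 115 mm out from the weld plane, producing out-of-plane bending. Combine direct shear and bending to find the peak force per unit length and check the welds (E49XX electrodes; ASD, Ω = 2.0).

f_max ≈ 1590 N/mm; NOT adequate

E49XX → F_EXX = 490 MPa.
L_w = 2 × 350 = 700 mm; section modulus (unit throat) S = 2 × L²/6 = 40830 mm².
Direct shear f_v = P/L_w = 504×10³/700 = 720 N/mm.
Moment M = P × e = 504×10³ × 115 = 57960000 N·mm; bending f_b = M/S = 1419 N/mm.
f_max = √(f_v² + f_b²) = √(720² + 1419²) = 1592 N/mm.
r_n/Ω = (1/2.0) × 0.6 × 490 × (0.707 × 12) = 1247 N/mm → NOT adequate.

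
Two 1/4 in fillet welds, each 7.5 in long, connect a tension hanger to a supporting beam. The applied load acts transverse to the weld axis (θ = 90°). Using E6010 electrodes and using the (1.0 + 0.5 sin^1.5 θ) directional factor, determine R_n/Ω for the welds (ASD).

R_n/Ω ≈ 71.6 kips

E60XX → F_EXX = 60 ksi.
t_e = 0.707 × 0.25 = 0.1767 in; A_we = 0.1767 × 15 = 2.651 in².
Directional factor: 1.0 + 0.5 sin^1.5(90°) = 1.5.
F_nw = 0.6 × 60 × 1.5 = 54 ksi.
R_n/Ω = (54 × 2.651) / 2.0 = 71.58 kips.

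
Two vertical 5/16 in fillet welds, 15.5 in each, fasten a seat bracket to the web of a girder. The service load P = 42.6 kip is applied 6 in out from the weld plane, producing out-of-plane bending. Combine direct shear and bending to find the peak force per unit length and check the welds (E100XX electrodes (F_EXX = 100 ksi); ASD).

L_w = 2 × 15.5 = 31 in; section modulus (unit throat) S = 2 × L²/6 = 80.08 in².
Direct shear f_v = P/L_w = 42.6/31 = 1.374 kip/in.
Moment M = P × e = 42.6 × 6 = 255.6 kip·in; bending f_b = M/S = 3.192 kip/in.
f_max = √(f_v² + f_b²) = √(1.374² + 3.192²) = 3.475 kip/in.
r_n/Ω = (1/2.0) × 0.6 × 100 × (0.707 × 0.3125) = 6.628 kip/in → adequate.

f_max ≈ 3.47 kip/in; adequate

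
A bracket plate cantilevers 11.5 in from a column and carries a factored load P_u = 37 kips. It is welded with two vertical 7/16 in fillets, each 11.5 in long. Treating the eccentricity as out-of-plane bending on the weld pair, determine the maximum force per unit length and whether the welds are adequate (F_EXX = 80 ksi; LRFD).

f_max ≈ 9.79 kip/in; adequate

L_w = 2 × 11.5 = 23 in; section modulus (unit throat) S = 2 × L²/6 = 44.08 in².
Direct shear f_v = P/L_w = 37/23 = 1.609 kip/in.
Moment M = P × e = 37 × 11.5 = 425.5 kip·in; bending f_b = M/S = 9.652 kip/in.
f_max = √(f_v² + f_b²) = √(1.609² + 9.652²) = 9.785 kip/in.
φr_n = 0.75 × 0.6 × 80 × (0.707 × 0.4375) = 11.14 kip/in → adequate.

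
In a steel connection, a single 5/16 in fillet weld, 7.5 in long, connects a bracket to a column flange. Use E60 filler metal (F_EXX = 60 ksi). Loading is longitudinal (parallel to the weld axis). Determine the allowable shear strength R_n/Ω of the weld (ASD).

R_n/Ω ≈ 29.8 kips

Effective throat t_e = 0.707 × 0.3125 = 0.2209 in.
Total length L = 7.5 in; A_we = 0.2209 × 7.5 = 1.657 in².
F_nw = 0.6 F_EXX = 0.6 × 60 = 36 ksi.
R_n = 36 × 1.657 = 59.65 kips; R_n/Ω = 59.65/2.0 = 29.83 kips.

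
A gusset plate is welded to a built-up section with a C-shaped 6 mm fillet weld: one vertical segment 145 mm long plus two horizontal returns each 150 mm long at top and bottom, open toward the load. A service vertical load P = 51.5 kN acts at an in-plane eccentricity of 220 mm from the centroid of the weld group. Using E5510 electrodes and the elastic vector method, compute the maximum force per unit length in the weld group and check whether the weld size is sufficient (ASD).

E55XX → F_EXX = 550 MPa.
Total weld length L_w = 445 mm. Treat welds as unit-width lines.
Centroid: x̄ = 2×150×75 / 445 = 50.56 mm from the vertical weld.
Polar moment about centroid: J = I_x + I_y = [145³/12 + 2×150×72.5²] + [145×50.56² + 2(150³/12 + 150×24.44²)] = 2943000 mm³.
Direct shear f_v = P/L_w = 51.5×10³ / 445 = 115.7 N/mm (vertical).
Torsion M = P·e = 51.5×10³ × 220 = 11330000 N·mm.
Critical point at (x, y) = (99.44, 72.5) from centroid. f_tx = M·y/J = 279.1 N/mm; f_ty = M·x/J = 382.8 N/mm.
Resultant f_max = √[f_tx² + (f_v + f_ty)²] = √[279.1² + (115.7 + 382.8)²] = 571.3 N/mm.
Capacity per unit length: r_n/Ω = (1/2.0) × 0.6 × 550 × (0.707 × 6) = 699.9 N/mm.
571.3 ≤ 699.9 → adequate.

f_max ≈ 571 N/mm; adequate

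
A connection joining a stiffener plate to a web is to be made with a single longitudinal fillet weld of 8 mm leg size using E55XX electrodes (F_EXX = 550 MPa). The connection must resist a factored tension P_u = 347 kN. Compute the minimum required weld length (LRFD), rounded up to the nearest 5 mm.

L = 250 mm

Throat t_e = 0.707 × 8 = 5.656 mm.
φr_n = 0.75 × 0.6 × 550 × 5.656 × 10⁻³ = 1.4 kN/mm.
L_req = P_u / φr_n = 347 / 1.4 = 247.9 mm total.
Round up → use L = 250 mm.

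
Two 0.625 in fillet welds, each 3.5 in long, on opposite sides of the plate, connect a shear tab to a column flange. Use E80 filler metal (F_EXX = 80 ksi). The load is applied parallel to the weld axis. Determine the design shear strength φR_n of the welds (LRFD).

Effective throat t_e = 0.707 × 0.625 = 0.4419 in.
Total length L = 7 in; A_we = 0.4419 × 7 = 3.093 in².
F_nw = 0.6 F_EXX = 0.6 × 80 = 48 ksi.
φR_n = 0.75 × 48 × 3.093 = 111.4 kips.

φR_n ≈ 111 kips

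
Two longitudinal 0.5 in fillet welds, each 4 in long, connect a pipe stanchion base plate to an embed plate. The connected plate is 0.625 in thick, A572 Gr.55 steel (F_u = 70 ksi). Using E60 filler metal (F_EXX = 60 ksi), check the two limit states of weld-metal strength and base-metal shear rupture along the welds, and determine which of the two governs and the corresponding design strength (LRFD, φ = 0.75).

t_e = 0.707 × 0.5 = 0.3535 in; L = 8 in.
Weld metal: φR_n = 0.75 × 0.6 × 60 × 0.3535 × 8 = 76.36 kip.
Base metal (shear rupture): φR_n = 0.75 × 0.6 × 70 × 0.625 × 8 = 157.5 kip.
Governing: weld metal.

φR_n ≈ 76.4 kip (weld metal governs)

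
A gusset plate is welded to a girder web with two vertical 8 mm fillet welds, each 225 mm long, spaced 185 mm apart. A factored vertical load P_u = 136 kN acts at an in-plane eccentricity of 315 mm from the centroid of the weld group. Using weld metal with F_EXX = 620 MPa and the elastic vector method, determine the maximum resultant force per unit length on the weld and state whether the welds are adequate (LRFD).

Total weld length L_w = 450 mm. Treat welds as unit-width lines.
Polar moment about centroid: J = 2[d³/12 + d(b/2)²] = 2[225³/12 + 225×92.5²] = 5749000 mm³.
Direct shear f_v = P/L_w = 136×10³ / 450 = 302.2 N/mm (vertical).
Torsion M = P·e = 136×10³ × 315 = 42840000 N·mm.
Critical point at (x, y) = (92.5, 112.5) from centroid. f_tx = M·y/J = 838.4 N/mm; f_ty = M·x/J = 689.3 N/mm.
Resultant f_max = √[f_tx² + (f_v + f_ty)²] = √[838.4² + (302.2 + 689.3)²] = 1298 N/mm.
Capacity per unit length: φr_n = 0.75 × 0.6 × 620 × (0.707 × 8) = 1578 N/mm.
1298 ≤ 1578 → adequate.

f_max ≈ 1300 N/mm; adequate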